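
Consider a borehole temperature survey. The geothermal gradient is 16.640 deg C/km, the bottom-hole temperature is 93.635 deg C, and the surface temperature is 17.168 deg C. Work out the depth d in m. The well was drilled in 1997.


d = (T_d - T_surf) / grad * 1000
d = (93.635 - 17.168) / 16.640 * 1000
d = 4595.4 m


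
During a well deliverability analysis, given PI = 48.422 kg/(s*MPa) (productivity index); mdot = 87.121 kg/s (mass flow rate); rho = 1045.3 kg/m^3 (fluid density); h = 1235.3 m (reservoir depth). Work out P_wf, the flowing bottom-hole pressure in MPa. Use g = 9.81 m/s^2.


Step 1: P_i = rho*g*h/1e6 = 1045.3*9.81*1235.3/1e6 = 12.66725 MPa
Step 2: P_wf = P_i - mdot/PI = 12.66725 - 87.121/48.422 = 10.868 MPa
P_wf = 10.868 MPa


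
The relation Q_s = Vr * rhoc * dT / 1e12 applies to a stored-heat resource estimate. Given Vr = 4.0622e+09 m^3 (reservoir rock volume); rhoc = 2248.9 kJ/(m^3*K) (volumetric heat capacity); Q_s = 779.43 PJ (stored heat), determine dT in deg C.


dT = Q_s * 1e12 / (Vr * rhoc)
dT = 779.43 * 1e12 / (4.0622e+09 * 2248.9)
dT = 85.31898 K
Convert (temperature difference, 1 K = 1 deg C): 85.31898 K = 85.31898 deg C
dT = 85.319 deg C


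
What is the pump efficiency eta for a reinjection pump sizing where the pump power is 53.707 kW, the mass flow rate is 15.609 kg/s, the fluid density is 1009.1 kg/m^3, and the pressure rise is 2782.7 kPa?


eta = mdot * dP / (rho * P_pump)
eta = 15.609 * 2782.7 / (1009.1 * 53.707)
eta = 0.80145


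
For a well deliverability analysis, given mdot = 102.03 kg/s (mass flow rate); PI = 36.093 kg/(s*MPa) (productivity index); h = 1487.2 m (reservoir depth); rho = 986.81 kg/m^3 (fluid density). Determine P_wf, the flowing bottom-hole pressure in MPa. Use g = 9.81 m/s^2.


Step 1: P_i = rho*g*h/1e6 = 986.81*9.81*1487.2/1e6 = 14.39700 MPa
Step 2: P_wf = P_i - mdot/PI = 14.39700 - 102.03/36.093 = 11.570 MPa
P_wf = 11.570 MPa


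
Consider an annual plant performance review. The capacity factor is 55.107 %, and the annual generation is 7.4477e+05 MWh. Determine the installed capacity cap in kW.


cap = E_a / (CF/100 * 8760)
cap = 7.4477e+05 / (55.107/100 * 8760)
cap = 154.2806 MW
Convert: 154.2806 MW * 1000.0 = 1.5428e+05 kW
cap = 1.5428e+05 kW


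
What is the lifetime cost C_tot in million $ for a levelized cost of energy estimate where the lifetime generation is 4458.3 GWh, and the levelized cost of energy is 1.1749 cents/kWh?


C_tot = LCOE / 100 * E_tot
C_tot = 1.1749 / 100 * 4458.3
C_tot = 52.381 million $


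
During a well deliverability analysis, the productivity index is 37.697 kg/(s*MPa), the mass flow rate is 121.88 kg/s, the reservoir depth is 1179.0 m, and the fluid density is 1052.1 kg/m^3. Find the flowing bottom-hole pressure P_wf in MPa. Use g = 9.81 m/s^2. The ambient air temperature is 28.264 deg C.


Step 1: P_i = rho*g*h/1e6 = 1052.1*9.81*1179.0/1e6 = 12.16858 MPa
Step 2: P_wf = P_i - mdot/PI = 12.16858 - 121.88/37.697 = 8.9354 MPa
P_wf = 8.9354 MPa


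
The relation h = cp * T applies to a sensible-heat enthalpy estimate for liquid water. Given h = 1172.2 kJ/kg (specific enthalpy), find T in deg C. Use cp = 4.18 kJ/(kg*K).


T = h / cp
T = 1172.2 / 4.18
T = 280.43 deg C


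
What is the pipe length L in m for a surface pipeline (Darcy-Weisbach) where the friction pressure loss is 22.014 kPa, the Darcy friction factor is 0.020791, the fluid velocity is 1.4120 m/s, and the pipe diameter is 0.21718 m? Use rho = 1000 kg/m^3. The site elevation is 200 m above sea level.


L = dP*1000*D / (f*rho*vel^2/2)
L = 22.014*1000*0.21718 / (0.020791*1000*1.4120^2/2)
L = 230.68 m


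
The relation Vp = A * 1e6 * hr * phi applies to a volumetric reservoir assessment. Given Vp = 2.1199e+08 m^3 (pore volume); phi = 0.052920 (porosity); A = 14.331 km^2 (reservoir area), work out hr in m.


hr = Vp / (A * 1e6 * phi)
hr = 2.1199e+08 / (14.331 * 1e6 * 0.052920)
hr = 279.52 m


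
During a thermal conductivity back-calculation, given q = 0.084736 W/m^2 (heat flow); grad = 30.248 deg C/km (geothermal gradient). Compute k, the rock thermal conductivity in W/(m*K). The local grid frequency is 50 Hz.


k = q / (grad / 1000)
k = 0.084736 / (30.248 / 1000)
k = 2.8014 W/(m*K)


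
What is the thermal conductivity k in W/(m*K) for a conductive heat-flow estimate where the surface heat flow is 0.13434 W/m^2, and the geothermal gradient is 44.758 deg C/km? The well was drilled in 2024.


k = q * 1000 / grad
k = 0.13434 * 1000 / 44.758
k = 3.0015 W/(m*K)


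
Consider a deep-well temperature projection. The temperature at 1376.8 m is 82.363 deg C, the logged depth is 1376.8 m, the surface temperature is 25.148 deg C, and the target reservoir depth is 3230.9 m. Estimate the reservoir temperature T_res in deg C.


Step 1: grad = (T_d1 - T_surf)/d1 * 1000 = (82.363 - 25.148)/1376.8 * 1000 = 41.55651 deg C/km
Step 2: T_res = T_surf + grad*d2/1000 = 25.148 + 41.55651*3230.9/1000 = 159.41 deg C
T_res = 159.41 deg C


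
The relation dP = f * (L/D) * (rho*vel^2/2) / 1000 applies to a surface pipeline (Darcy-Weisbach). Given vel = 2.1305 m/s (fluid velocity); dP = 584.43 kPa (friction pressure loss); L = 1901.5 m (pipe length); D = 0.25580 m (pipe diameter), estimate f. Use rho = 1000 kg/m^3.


f = dP*1000 / ((L/D)*(rho*vel^2/2))
f = 584.43*1000 / ((1901.5/0.25580)*(1000*2.1305^2/2))
f = 0.034642


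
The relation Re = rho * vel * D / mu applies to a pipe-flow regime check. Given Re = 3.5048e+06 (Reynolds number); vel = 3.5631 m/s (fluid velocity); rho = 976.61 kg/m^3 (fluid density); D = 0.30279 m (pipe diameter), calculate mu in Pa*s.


mu = rho * vel * D / Re
mu = 976.61 * 3.5631 * 0.30279 / 3.5048e+06
mu = 0.00030063 Pa*s


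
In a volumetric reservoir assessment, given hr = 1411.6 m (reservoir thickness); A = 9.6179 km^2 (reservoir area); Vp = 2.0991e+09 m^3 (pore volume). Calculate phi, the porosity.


phi = Vp / (A * 1e6 * hr)
phi = 2.0991e+09 / (9.6179 * 1e6 * 1411.6)
phi = 0.15461


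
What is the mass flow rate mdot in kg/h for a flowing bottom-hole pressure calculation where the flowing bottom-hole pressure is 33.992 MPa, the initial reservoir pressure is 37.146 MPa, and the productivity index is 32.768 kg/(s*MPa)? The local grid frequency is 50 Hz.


mdot = (P_i - P_wf) * PI
mdot = (37.146 - 33.992) * 32.768
mdot = 103.3503 kg/s
Convert: 103.3503 kg/s * 3600.0 = 3.7206e+05 kg/h
mdot = 3.7206e+05 kg/h


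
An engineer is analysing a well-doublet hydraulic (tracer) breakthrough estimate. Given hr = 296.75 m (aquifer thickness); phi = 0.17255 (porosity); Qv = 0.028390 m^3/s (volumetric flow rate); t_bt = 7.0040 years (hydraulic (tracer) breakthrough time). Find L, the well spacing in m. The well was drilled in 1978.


L = sqrt(t_bt*365.25*86400*3*Qv / (pi*hr*phi))
L = sqrt(7.0040*365.25*86400*3*0.028390 / (pi*296.75*0.17255))
L = 342.09 m


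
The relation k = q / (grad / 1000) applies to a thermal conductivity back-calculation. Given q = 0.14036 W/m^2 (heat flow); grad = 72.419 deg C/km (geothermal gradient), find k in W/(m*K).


k = q / (grad / 1000)
k = 0.14036 / (72.419 / 1000)
k = 1.9382 W/(m*K)


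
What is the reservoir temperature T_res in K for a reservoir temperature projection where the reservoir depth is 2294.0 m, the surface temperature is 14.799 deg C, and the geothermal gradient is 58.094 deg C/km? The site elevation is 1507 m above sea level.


T_res = T_surf + grad * d / 1000
T_res = 14.799 + 58.094 * 2294.0 / 1000
T_res = 148.0666 deg C
Convert to K: 148.0666 + 273.15 = 421.22 K
T_res = 421.22 K


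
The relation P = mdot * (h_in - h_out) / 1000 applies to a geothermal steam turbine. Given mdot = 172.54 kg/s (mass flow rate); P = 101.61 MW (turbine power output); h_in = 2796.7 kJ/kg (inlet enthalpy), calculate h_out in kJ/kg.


h_out = h_in - P * 1000 / mdot
h_out = 2796.7 - 101.61 * 1000 / 172.54
h_out = 2207.8 kJ/kg


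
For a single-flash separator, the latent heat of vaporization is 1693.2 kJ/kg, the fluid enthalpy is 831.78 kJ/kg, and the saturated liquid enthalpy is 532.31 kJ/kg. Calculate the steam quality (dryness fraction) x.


x = (h - hf) / hfg
x = (831.78 - 532.31) / 1693.2
x = 0.17687


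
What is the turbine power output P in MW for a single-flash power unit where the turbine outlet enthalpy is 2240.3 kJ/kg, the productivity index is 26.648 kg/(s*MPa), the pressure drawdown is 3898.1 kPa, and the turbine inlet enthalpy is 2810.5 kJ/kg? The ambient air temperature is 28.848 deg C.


Step 1: mdot = PI * dP / 1000 = 26.648 * 3898.1 / 1000 = 103.8766 kg/s
Step 2: P = mdot*(h_in - h_out)/1000 = 103.8766*(2810.5 - 2240.3)/1000 = 59.230 MW
P = 59.230 MW


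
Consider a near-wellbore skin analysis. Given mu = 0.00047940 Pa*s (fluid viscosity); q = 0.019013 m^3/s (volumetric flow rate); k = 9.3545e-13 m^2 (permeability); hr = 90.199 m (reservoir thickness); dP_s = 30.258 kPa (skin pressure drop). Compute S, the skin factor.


S = dP_s * 1000 * 2*pi*k*hr / (q*mu)
S = 30.258 * 1000 * 2*pi*9.3545e-13*90.199 / (0.019013*0.00047940)
S = 1.7599


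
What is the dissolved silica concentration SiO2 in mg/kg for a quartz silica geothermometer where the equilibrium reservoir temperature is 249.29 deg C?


SiO2 = 10^(5.19 - 1309/(T_eq + 273.15))
SiO2 = 10^(5.19 - 1309/(249.29 + 273.15))
SiO2 = 483.56 mg/kg


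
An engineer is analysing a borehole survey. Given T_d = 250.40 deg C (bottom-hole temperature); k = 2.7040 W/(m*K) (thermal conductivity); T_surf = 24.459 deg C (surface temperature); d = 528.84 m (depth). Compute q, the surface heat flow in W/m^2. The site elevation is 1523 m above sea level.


Step 1: grad = (T_d - T_surf)/d * 1000 = (250.4 - 24.459)/528.84 * 1000 = 427.2389 deg C/km
Step 2: q = k * grad / 1000 = 2.704 * 427.2389 / 1000 = 1.1553 W/m^2
q = 1.1553 W/m^2


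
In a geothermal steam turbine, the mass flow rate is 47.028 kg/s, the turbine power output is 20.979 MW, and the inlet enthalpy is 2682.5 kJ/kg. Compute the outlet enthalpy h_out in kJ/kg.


h_out = h_in - P * 1000 / mdot
h_out = 2682.5 - 20.979 * 1000 / 47.028
h_out = 2236.4 kJ/kg


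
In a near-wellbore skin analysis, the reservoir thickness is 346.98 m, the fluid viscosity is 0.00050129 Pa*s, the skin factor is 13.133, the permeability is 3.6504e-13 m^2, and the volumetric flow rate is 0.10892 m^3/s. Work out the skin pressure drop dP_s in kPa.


dP_s = S * q * mu / (2*pi*k*hr) / 1000
dP_s = 13.133 * 0.10892 * 0.00050129 / (2*pi*3.6504e-13*346.98) / 1000
dP_s = 901.02 kPa


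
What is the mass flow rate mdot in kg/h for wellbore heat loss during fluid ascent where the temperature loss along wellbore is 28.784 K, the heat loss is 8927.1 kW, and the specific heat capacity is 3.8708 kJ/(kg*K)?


mdot = Q_loss / (cp * dT)
mdot = 8927.1 / (3.8708 * 28.784)
mdot = 80.12324 kg/s
Convert: 80.12324 kg/s * 3600.0 = 2.8844e+05 kg/h
mdot = 2.8844e+05 kg/h


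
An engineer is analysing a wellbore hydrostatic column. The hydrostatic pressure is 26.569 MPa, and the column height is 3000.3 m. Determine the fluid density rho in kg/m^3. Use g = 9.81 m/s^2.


rho = P * 1e6 / (g * h)
rho = 26.569 * 1e6 / (9.81 * 3000.3)
rho = 902.70 kg/m^3


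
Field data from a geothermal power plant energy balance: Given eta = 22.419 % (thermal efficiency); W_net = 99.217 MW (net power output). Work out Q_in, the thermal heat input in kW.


Q_in = W_net / (eta / 100)
Q_in = 99.217 / (22.419 / 100)
Q_in = 442.5577 MW
Convert: 442.5577 MW * 1000.0 = 4.4256e+05 kW
Q_in = 4.4256e+05 kW


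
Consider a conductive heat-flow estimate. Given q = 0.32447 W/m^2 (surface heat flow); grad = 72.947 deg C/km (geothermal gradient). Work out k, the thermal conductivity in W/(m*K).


k = q * 1000 / grad
k = 0.32447 * 1000 / 72.947
k = 4.4480 W/(m*K)


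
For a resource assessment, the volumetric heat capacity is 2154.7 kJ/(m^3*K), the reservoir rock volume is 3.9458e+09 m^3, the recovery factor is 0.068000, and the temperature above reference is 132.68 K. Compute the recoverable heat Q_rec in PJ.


Step 1: Q_s = Vr*rhoc*dT/1e12 = 3.9458e+09*2154.7*132.68/1e12 = 1128.047 PJ
Step 2: Q_rec = Q_s * RF = 1128.047 * 0.068 = 76.707 PJ
Q_rec = 76.707 PJ


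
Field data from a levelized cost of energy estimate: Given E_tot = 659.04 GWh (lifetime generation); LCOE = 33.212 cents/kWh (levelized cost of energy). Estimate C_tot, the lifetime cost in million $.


C_tot = LCOE / 100 * E_tot
C_tot = 33.212 / 100 * 659.04
C_tot = 218.88 million $


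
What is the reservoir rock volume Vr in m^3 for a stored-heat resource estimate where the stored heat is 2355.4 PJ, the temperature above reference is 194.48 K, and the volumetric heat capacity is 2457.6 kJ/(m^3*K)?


Vr = Q_s * 1e12 / (rhoc * dT)
Vr = 2355.4 * 1e12 / (2457.6 * 194.48)
Vr = 4.9281e+09 m^3


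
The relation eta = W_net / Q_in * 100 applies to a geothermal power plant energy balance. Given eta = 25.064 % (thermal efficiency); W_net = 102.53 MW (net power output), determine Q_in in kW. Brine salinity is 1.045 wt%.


Q_in = W_net / (eta / 100)
Q_in = 102.53 / (25.064 / 100)
Q_in = 409.0728 MW
Convert: 409.0728 MW * 1000.0 = 4.0907e+05 kW
Q_in = 4.0907e+05 kW


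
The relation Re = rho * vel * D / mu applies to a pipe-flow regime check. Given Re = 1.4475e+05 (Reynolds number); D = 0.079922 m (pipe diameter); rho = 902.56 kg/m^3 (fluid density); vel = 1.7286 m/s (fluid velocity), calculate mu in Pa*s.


mu = rho * vel * D / Re
mu = 902.56 * 1.7286 * 0.079922 / 1.4475e+05
mu = 0.00086143 Pa*s


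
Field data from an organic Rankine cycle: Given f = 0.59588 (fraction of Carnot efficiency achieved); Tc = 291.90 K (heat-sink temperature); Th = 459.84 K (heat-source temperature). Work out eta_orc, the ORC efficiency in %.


eta_orc = (1 - Tc/Th) * f * 100
eta_orc = (1 - 291.90/459.84) * 0.59588 * 100
eta_orc = 21.762 %


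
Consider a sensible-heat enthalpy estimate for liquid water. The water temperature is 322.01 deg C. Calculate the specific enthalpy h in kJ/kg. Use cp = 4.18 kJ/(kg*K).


h = cp * T
h = 4.18 * 322.01
h = 1346.0 kJ/kg


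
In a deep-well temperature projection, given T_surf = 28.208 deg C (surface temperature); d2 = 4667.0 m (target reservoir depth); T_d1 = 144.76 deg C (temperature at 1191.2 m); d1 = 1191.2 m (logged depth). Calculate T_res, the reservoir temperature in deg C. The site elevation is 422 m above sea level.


Step 1: grad = (T_d1 - T_surf)/d1 * 1000 = (144.76 - 28.208)/1191.2 * 1000 = 97.84419 deg C/km
Step 2: T_res = T_surf + grad*d2/1000 = 28.208 + 97.84419*4667.0/1000 = 484.85 deg C
T_res = 484.85 deg C


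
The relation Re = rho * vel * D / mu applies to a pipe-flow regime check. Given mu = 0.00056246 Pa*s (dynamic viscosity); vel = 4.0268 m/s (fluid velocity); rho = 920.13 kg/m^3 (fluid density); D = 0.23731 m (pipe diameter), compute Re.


Re = rho * vel * D / mu
Re = 920.13 * 4.0268 * 0.23731 / 0.00056246
Re = 1.5633e+06


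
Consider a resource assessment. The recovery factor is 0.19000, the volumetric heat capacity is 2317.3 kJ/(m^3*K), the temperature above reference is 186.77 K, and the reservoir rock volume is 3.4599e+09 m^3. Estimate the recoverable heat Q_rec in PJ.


Step 1: Q_s = Vr*rhoc*dT/1e12 = 3.4599e+09*2317.3*186.77/1e12 = 1497.452 PJ
Step 2: Q_rec = Q_s * RF = 1497.452 * 0.19 = 284.52 PJ
Q_rec = 284.52 PJ


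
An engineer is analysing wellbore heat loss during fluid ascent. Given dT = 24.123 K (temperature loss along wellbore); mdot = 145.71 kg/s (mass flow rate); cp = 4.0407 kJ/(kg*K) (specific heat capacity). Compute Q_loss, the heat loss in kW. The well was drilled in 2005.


Q_loss = mdot * cp * dT
Q_loss = 145.71 * 4.0407 * 24.123
Q_loss = 14203 kW


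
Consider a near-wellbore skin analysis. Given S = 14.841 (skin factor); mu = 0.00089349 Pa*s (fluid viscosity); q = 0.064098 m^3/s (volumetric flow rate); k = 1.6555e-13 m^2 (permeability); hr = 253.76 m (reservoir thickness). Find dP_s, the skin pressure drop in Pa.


dP_s = S * q * mu / (2*pi*k*hr) / 1000
dP_s = 14.841 * 0.064098 * 0.00089349 / (2*pi*1.6555e-13*253.76) / 1000
dP_s = 3220.069 kPa
Convert: 3220.069 kPa * 1000.0 = 3.2201e+06 Pa
dP_s = 3.2201e+06 Pa


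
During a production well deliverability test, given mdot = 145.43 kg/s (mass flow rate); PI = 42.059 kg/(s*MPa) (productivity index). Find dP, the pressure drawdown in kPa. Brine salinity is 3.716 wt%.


dP = mdot * 1000 / PI
dP = 145.43 * 1000 / 42.059
dP = 3457.8 kPa


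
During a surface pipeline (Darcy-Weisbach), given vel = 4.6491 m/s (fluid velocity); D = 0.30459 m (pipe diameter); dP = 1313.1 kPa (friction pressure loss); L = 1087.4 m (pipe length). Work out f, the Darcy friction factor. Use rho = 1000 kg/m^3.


f = dP*1000 / ((L/D)*(rho*vel^2/2))
f = 1313.1*1000 / ((1087.4/0.30459)*(1000*4.6491^2/2))
f = 0.034034


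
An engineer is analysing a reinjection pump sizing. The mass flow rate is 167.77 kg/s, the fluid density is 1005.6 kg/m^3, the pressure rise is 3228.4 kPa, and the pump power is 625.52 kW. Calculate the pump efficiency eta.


eta = mdot * dP / (rho * P_pump)
eta = 167.77 * 3228.4 / (1005.6 * 625.52)
eta = 0.86106


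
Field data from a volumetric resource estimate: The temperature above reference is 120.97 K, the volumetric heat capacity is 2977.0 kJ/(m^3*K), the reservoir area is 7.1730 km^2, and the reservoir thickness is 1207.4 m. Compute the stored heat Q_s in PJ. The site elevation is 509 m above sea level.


Step 1: Vr = A*1e6*hr = 7.173*1e6*1207.4 = 8.660680e+09 m^3
Step 2: Q_s = Vr*rhoc*dT/1e12 = 8.660680e+09*2977.0*120.97/1e12 = 3119.0 PJ
Q_s = 3119.0 PJ


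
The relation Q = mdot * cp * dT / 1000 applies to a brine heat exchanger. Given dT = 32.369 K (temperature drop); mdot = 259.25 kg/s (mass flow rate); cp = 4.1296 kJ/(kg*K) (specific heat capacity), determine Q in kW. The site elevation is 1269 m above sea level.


Q = mdot * cp * dT / 1000
Q = 259.25 * 4.1296 * 32.369 / 1000
Q = 34.65421 MW
Convert: 34.65421 MW * 1000.0 = 34654 kW
Q = 34654 kW


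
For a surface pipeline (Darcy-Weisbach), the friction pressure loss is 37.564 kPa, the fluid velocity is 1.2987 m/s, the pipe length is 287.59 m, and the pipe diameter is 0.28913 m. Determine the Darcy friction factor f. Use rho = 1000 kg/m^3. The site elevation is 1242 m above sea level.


f = dP*1000 / ((L/D)*(rho*vel^2/2))
f = 37.564*1000 / ((287.59/0.28913)*(1000*1.2987^2/2))
f = 0.044782


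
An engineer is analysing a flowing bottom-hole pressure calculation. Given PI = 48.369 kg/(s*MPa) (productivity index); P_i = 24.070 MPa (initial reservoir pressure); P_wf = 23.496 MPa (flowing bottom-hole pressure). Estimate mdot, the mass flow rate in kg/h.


mdot = (P_i - P_wf) * PI
mdot = (24.070 - 23.496) * 48.369
mdot = 27.76381 kg/s
Convert: 27.76381 kg/s * 3600.0 = 99950 kg/h
mdot = 99950 kg/h


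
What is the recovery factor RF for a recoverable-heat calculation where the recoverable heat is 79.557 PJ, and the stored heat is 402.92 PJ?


RF = Q_rec / Q_s
RF = 79.557 / 402.92
RF = 0.19745


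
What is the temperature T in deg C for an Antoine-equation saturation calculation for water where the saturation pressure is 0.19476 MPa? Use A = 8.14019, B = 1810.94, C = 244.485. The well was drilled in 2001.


T = B / (A - log10(P_sat * 760 / 0.101325)) - C
T = 1810.94 / (8.14019 - log10(0.19476 * 760 / 0.101325)) - 244.485
T = 119.48 deg C


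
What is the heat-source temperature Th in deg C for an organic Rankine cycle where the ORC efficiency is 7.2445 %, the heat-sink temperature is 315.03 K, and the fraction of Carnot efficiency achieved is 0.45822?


Th = Tc / (1 - (eta_orc/100)/f)
Th = 315.03 / (1 - (7.2445/100)/0.45822)
Th = 374.1897 K
Convert to deg C: 374.1897 - 273.15 = 101.04 deg C
Th = 101.04 deg C


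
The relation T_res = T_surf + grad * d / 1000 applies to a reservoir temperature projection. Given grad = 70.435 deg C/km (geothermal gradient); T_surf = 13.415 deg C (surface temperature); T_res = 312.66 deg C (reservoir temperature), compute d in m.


d = (T_res - T_surf) / grad * 1000
d = (312.66 - 13.415) / 70.435 * 1000
d = 4248.5 m


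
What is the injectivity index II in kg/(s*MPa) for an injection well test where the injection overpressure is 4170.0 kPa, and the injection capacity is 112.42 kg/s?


II = mdot * 1000 / dP
II = 112.42 * 1000 / 4170.0
II = 26.959 kg/(s*MPa)


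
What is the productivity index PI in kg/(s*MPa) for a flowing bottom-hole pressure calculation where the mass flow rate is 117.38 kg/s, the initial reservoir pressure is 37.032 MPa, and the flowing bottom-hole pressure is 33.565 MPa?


PI = mdot / (P_i - P_wf)
PI = 117.38 / (37.032 - 33.565)
PI = 33.856 kg/(s*MPa)


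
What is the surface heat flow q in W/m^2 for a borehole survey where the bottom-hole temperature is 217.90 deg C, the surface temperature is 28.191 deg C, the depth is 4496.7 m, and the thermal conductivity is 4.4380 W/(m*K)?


Step 1: grad = (T_d - T_surf)/d * 1000 = (217.9 - 28.191)/4496.7 * 1000 = 42.18849 deg C/km
Step 2: q = k * grad / 1000 = 4.438 * 42.18849 / 1000 = 0.18723 W/m^2
q = 0.18723 W/m^2


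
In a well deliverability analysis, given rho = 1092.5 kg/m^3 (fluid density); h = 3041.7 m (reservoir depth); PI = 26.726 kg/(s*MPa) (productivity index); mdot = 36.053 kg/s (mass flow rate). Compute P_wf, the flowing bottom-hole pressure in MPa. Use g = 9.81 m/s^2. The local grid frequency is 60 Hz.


Step 1: P_i = rho*g*h/1e6 = 1092.5*9.81*3041.7/1e6 = 32.59919 MPa
Step 2: P_wf = P_i - mdot/PI = 32.59919 - 36.053/26.726 = 31.250 MPa
P_wf = 31.250 MPa


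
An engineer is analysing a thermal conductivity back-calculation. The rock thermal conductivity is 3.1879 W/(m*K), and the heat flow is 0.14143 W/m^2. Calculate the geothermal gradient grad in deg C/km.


grad = q / k * 1000
grad = 0.14143 / 3.1879 * 1000
grad = 44.365 deg C/km


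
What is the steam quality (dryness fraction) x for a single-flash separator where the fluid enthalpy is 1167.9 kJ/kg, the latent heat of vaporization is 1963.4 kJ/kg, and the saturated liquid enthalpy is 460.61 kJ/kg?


x = (h - hf) / hfg
x = (1167.9 - 460.61) / 1963.4
x = 0.36024


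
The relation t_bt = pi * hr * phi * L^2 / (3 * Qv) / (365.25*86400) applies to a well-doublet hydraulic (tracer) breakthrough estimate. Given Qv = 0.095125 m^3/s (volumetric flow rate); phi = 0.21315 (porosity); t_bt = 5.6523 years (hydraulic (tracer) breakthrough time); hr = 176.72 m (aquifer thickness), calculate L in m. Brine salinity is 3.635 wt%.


L = sqrt(t_bt*365.25*86400*3*Qv / (pi*hr*phi))
L = sqrt(5.6523*365.25*86400*3*0.095125 / (pi*176.72*0.21315))
L = 655.86 m


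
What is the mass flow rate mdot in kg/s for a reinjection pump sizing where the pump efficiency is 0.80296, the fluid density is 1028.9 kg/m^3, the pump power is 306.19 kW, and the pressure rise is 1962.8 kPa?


mdot = P_pump * rho * eta / dP
mdot = 306.19 * 1028.9 * 0.80296 / 1962.8
mdot = 128.88 kg/s


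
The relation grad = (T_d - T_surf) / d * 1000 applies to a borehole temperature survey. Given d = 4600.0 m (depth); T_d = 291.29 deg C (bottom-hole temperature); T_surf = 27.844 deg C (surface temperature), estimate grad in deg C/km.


grad = (T_d - T_surf) / d * 1000
grad = (291.29 - 27.844) / 4600.0 * 1000
grad = 57.271 deg C/km


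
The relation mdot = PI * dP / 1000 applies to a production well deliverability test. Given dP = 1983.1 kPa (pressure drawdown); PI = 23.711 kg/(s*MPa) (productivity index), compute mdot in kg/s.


mdot = PI * dP / 1000
mdot = 23.711 * 1983.1 / 1000
mdot = 47.021 kg/s


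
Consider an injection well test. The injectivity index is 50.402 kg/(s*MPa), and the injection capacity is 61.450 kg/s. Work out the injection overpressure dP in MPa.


dP = mdot * 1000 / II
dP = 61.450 * 1000 / 50.402
dP = 1219.198 kPa
Convert: 1219.198 kPa * 0.001 = 1.2192 MPa
dP = 1.2192 MPa


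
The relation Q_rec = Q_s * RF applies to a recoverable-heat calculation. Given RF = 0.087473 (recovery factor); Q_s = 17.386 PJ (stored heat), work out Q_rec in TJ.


Q_rec = Q_s * RF
Q_rec = 17.386 * 0.087473
Q_rec = 1.520806 PJ
Convert: 1.520806 PJ * 1000.0 = 1520.8 TJ
Q_rec = 1520.8 TJ


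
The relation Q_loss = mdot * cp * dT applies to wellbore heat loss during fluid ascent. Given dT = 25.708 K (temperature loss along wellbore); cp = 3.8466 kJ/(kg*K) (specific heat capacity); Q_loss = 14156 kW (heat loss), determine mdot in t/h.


mdot = Q_loss / (cp * dT)
mdot = 14156 / (3.8466 * 25.708)
mdot = 143.1513 kg/s
Convert: 143.1513 kg/s * 3.6 = 515.34 t/h
mdot = 515.34 t/h


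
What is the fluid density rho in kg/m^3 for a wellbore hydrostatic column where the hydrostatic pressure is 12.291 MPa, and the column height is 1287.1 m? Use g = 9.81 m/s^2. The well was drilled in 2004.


rho = P * 1e6 / (g * h)
rho = 12.291 * 1e6 / (9.81 * 1287.1)
rho = 973.43 kg/m^3


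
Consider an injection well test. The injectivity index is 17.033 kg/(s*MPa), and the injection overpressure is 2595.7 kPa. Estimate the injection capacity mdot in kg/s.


mdot = II * dP / 1000
mdot = 17.033 * 2595.7 / 1000
mdot = 44.213 kg/s


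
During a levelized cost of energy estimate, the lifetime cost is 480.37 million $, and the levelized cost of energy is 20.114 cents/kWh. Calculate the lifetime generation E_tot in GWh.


E_tot = C_tot / LCOE * 100
E_tot = 480.37 / 20.114 * 100
E_tot = 2388.2 GWh


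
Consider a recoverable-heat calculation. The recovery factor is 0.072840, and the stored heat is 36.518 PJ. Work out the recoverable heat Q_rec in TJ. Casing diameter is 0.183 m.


Q_rec = Q_s * RF
Q_rec = 36.518 * 0.072840
Q_rec = 2.659971 PJ
Convert: 2.659971 PJ * 1000.0 = 2660.0 TJ
Q_rec = 2660.0 TJ


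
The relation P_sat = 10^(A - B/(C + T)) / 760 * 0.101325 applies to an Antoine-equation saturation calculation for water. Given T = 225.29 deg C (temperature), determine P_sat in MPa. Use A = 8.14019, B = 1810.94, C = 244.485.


P_sat = 10^(A - B/(C + T)) / 760 * 0.101325
P_sat = 10^(8.14019 - 1810.94/(244.485 + 225.29)) / 760 * 0.101325
P_sat = 2.5715 MPa


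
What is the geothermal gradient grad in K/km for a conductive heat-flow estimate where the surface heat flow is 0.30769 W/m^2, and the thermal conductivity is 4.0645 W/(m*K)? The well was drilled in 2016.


grad = q * 1000 / k
grad = 0.30769 * 1000 / 4.0645
grad = 75.70181 deg C/km
Convert: 75.70181 deg C/km * 1.0 = 75.702 K/km
grad = 75.702 K/km


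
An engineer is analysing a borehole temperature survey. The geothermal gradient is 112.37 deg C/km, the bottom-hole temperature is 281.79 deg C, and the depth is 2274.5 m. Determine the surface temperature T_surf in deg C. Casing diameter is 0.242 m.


T_surf = T_d - grad * d / 1000
T_surf = 281.79 - 112.37 * 2274.5 / 1000
T_surf = 26.204 deg C


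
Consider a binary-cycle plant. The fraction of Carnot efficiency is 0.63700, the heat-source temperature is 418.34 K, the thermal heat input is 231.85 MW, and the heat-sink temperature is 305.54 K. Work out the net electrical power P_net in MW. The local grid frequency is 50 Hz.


Step 1: eta = (1 - Tc/Th)*f = (1 - 305.54/418.34)*0.637 = 0.1717589
Step 2: P_net = eta * Q_in = 0.1717589 * 231.85 = 39.822 MW
P_net = 39.822 MW


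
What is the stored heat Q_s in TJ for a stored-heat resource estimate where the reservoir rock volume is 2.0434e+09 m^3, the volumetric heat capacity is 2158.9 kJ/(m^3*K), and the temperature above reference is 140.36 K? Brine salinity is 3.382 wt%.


Q_s = Vr * rhoc * dT / 1e12
Q_s = 2.0434e+09 * 2158.9 * 140.36 / 1e12
Q_s = 619.1976 PJ
Convert: 619.1976 PJ * 1000.0 = 6.1920e+05 TJ
Q_s = 6.1920e+05 TJ


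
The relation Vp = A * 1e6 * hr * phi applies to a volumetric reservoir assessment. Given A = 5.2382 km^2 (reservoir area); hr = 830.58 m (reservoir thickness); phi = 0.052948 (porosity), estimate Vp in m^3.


Vp = A * 1e6 * hr * phi
Vp = 5.2382 * 1e6 * 830.58 * 0.052948
Vp = 2.3036e+08 m^3


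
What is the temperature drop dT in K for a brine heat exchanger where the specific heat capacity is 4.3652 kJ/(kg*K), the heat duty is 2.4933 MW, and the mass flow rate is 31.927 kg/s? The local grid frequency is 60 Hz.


dT = Q * 1000 / (mdot * cp)
dT = 2.4933 * 1000 / (31.927 * 4.3652)
dT = 17.890 K


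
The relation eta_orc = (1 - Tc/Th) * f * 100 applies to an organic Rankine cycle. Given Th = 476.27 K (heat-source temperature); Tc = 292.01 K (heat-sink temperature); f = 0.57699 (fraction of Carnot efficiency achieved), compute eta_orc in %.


eta_orc = (1 - Tc/Th) * f * 100
eta_orc = (1 - 292.01/476.27) * 0.57699 * 100
eta_orc = 22.323 %


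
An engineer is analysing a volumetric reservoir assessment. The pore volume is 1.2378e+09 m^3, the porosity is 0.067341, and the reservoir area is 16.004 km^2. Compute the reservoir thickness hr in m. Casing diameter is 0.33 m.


hr = Vp / (A * 1e6 * phi)
hr = 1.2378e+09 / (16.004 * 1e6 * 0.067341)
hr = 1148.5 m


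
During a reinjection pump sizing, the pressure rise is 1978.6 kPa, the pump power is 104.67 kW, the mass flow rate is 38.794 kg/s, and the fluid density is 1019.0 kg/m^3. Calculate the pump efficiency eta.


eta = mdot * dP / (rho * P_pump)
eta = 38.794 * 1978.6 / (1019.0 * 104.67)
eta = 0.71966


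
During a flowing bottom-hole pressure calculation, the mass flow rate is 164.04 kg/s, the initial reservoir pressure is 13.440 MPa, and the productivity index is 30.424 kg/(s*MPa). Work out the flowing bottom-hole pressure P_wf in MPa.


P_wf = P_i - mdot / PI
P_wf = 13.440 - 164.04 / 30.424
P_wf = 8.0482 MPa


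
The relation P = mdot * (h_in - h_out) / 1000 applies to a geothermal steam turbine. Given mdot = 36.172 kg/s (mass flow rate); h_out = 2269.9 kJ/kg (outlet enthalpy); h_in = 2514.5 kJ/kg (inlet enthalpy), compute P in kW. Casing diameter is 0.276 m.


P = mdot * (h_in - h_out) / 1000
P = 36.172 * (2514.5 - 2269.9) / 1000
P = 8.847671 MW
Convert: 8.847671 MW * 1000.0 = 8847.7 kW
P = 8847.7 kW


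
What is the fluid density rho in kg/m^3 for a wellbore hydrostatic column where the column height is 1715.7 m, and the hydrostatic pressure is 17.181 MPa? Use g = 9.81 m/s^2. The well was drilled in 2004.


rho = P * 1e6 / (g * h)
rho = 17.181 * 1e6 / (9.81 * 1715.7)
rho = 1020.8 kg/m^3


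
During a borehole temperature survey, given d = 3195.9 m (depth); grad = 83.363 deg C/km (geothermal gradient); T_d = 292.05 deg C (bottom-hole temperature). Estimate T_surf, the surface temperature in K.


T_surf = T_d - grad * d / 1000
T_surf = 292.05 - 83.363 * 3195.9 / 1000
T_surf = 25.63019 deg C
Convert to K: 25.63019 + 273.15 = 298.78 K
T_surf = 298.78 K


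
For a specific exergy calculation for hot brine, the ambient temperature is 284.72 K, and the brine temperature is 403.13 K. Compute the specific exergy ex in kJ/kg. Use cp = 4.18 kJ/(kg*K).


ex = cp * ((T_b - T_0) - T_0 * ln(T_b/T_0))
ex = 4.18 * ((403.13 - 284.72) - 284.72 * ln(403.13/284.72))
ex = 81.083 kJ/kg


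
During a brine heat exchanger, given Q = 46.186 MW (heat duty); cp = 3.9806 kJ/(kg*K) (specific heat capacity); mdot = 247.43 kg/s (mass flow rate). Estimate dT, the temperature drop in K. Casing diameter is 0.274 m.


dT = Q * 1000 / (mdot * cp)
dT = 46.186 * 1000 / (247.43 * 3.9806)
dT = 46.893 K


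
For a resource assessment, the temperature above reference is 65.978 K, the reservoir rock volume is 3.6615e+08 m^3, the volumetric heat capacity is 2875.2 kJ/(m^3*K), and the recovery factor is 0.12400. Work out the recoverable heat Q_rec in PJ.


Step 1: Q_s = Vr*rhoc*dT/1e12 = 3.6615e+08*2875.2*65.978/1e12 = 69.45864 PJ
Step 2: Q_rec = Q_s * RF = 69.45864 * 0.124 = 8.6129 PJ
Q_rec = 8.6129 PJ


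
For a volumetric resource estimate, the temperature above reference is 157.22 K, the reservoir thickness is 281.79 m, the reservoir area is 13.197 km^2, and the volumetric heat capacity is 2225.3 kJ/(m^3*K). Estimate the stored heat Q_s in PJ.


Step 1: Vr = A*1e6*hr = 13.197*1e6*281.79 = 3.718783e+09 m^3
Step 2: Q_s = Vr*rhoc*dT/1e12 = 3.718783e+09*2225.3*157.22/1e12 = 1301.1 PJ
Q_s = 1301.1 PJ


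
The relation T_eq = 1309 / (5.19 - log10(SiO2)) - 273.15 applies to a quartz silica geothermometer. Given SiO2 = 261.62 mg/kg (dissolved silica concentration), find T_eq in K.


T_eq = 1309 / (5.19 - log10(SiO2)) - 273.15
T_eq = 1309 / (5.19 - log10(261.62)) - 273.15
T_eq = 199.0162 deg C
Convert to K: 199.0162 + 273.15 = 472.17 K
T_eq = 472.17 K


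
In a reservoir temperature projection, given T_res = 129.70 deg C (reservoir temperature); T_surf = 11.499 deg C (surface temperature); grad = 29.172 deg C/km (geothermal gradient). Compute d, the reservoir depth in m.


d = (T_res - T_surf) / grad * 1000
d = (129.70 - 11.499) / 29.172 * 1000
d = 4051.9 m


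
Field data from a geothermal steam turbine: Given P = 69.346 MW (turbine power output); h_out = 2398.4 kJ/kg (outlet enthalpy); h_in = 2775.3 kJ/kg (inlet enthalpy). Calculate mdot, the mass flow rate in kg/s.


mdot = P * 1000 / (h_in - h_out)
mdot = 69.346 * 1000 / (2775.3 - 2398.4)
mdot = 183.99 kg/s


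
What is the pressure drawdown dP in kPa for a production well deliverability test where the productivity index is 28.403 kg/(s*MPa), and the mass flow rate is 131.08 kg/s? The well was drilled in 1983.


dP = mdot * 1000 / PI
dP = 131.08 * 1000 / 28.403
dP = 4615.0 kPa


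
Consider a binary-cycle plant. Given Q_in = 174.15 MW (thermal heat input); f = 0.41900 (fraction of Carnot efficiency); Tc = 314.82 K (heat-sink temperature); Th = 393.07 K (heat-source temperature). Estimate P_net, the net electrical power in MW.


Step 1: eta = (1 - Tc/Th)*f = (1 - 314.82/393.07)*0.419 = 0.08341199
Step 2: P_net = eta * Q_in = 0.08341199 * 174.15 = 14.526 MW
P_net = 14.526 MW


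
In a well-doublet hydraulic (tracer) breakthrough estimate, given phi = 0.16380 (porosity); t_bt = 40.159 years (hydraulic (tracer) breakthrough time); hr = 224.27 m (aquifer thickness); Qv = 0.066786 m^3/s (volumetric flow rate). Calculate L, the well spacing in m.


L = sqrt(t_bt*365.25*86400*3*Qv / (pi*hr*phi))
L = sqrt(40.159*365.25*86400*3*0.066786 / (pi*224.27*0.16380))
L = 1483.3 m


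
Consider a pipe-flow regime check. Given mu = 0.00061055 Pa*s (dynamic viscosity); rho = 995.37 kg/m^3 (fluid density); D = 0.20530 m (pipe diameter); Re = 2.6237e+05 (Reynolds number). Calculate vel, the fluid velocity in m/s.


vel = Re * mu / (rho * D)
vel = 2.6237e+05 * 0.00061055 / (995.37 * 0.20530)
vel = 0.78390 m/s


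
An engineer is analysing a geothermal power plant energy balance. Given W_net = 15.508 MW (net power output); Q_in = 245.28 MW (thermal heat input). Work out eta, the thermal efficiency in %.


eta = W_net / Q_in * 100
eta = 15.508 / 245.28 * 100
eta = 6.3226 %


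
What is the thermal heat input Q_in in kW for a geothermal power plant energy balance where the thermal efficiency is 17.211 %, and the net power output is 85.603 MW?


Q_in = W_net / (eta / 100)
Q_in = 85.603 / (17.211 / 100)
Q_in = 497.3738 MW
Convert: 497.3738 MW * 1000.0 = 4.9737e+05 kW
Q_in = 4.9737e+05 kW


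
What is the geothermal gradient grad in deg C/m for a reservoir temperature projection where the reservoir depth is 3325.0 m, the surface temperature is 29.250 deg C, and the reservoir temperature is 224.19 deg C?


grad = (T_res - T_surf) / d * 1000
grad = (224.19 - 29.250) / 3325.0 * 1000
grad = 58.62857 deg C/km
Convert: 58.62857 deg C/km * 0.001 = 0.058629 deg C/m
grad = 0.058629 deg C/m


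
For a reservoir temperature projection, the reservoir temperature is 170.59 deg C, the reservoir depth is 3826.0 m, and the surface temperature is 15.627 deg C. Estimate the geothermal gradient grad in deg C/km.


grad = (T_res - T_surf) / d * 1000
grad = (170.59 - 15.627) / 3826.0 * 1000
grad = 40.503 deg C/km


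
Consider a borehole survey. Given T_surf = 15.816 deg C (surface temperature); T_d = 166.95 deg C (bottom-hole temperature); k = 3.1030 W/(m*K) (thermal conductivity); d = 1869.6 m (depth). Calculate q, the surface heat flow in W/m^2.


Step 1: grad = (T_d - T_surf)/d * 1000 = (166.95 - 15.816)/1869.6 * 1000 = 80.83761 deg C/km
Step 2: q = k * grad / 1000 = 3.103 * 80.83761 / 1000 = 0.25084 W/m^2
q = 0.25084 W/m^2


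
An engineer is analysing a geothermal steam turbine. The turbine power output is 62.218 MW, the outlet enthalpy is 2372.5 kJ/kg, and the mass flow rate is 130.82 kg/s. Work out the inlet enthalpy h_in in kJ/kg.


h_in = h_out + P * 1000 / mdot
h_in = 2372.5 + 62.218 * 1000 / 130.82
h_in = 2848.1 kJ/kg


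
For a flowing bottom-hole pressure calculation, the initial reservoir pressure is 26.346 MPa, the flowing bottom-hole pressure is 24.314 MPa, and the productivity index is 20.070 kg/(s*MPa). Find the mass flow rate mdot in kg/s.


mdot = (P_i - P_wf) * PI
mdot = (26.346 - 24.314) * 20.070
mdot = 40.782 kg/s


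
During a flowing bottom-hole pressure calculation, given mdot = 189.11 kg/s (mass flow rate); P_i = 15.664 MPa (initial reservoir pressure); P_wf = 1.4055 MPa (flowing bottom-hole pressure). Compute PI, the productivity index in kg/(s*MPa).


PI = mdot / (P_i - P_wf)
PI = 189.11 / (15.664 - 1.4055)
PI = 13.263 kg/(s*MPa)


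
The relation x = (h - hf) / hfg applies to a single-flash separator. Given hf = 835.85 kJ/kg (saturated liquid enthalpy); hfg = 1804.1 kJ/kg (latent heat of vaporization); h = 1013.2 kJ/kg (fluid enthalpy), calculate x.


x = (h - hf) / hfg
x = (1013.2 - 835.85) / 1804.1
x = 0.098304


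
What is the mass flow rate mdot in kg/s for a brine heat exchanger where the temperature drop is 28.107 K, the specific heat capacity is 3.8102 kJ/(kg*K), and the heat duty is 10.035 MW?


mdot = Q * 1000 / (cp * dT)
mdot = 10.035 * 1000 / (3.8102 * 28.107)
mdot = 93.703 kg/s


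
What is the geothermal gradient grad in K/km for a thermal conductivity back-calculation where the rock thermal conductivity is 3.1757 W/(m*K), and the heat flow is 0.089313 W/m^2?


grad = q / k * 1000
grad = 0.089313 / 3.1757 * 1000
grad = 28.12388 deg C/km
Convert: 28.12388 deg C/km * 1.0 = 28.124 K/km
grad = 28.124 K/km


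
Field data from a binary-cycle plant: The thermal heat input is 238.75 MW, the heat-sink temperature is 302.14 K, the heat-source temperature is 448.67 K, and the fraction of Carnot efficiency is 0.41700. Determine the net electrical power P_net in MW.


Step 1: eta = (1 - Tc/Th)*f = (1 - 302.14/448.67)*0.417 = 0.1361870
Step 2: P_net = eta * Q_in = 0.1361870 * 238.75 = 32.515 MW
P_net = 32.515 MW


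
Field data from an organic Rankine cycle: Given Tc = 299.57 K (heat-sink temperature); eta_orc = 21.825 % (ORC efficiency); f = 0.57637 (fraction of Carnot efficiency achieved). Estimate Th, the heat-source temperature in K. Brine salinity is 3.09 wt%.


Th = Tc / (1 - (eta_orc/100)/f)
Th = 299.57 / (1 - (21.825/100)/0.57637)
Th = 482.14 K


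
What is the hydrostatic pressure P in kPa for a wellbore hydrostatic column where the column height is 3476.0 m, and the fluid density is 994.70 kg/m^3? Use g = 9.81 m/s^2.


P = rho * g * h / 1e6
P = 994.70 * 9.81 * 3476.0 / 1e6
P = 33.91883 MPa
Convert: 33.91883 MPa * 1000.0 = 33919 kPa
P = 33919 kPa


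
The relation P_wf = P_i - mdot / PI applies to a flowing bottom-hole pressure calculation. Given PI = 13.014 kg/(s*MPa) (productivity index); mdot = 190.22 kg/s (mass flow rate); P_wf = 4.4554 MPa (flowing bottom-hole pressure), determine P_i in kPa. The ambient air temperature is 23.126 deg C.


P_i = P_wf + mdot / PI
P_i = 4.4554 + 190.22 / 13.014
P_i = 19.07197 MPa
Convert: 19.07197 MPa * 1000.0 = 19072 kPa
P_i = 19072 kPa


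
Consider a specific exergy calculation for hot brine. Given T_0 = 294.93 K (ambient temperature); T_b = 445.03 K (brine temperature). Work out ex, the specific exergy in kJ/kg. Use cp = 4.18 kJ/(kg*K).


ex = cp * ((T_b - T_0) - T_0 * ln(T_b/T_0))
ex = 4.18 * ((445.03 - 294.93) - 294.93 * ln(445.03/294.93))
ex = 120.24 kJ/kg
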